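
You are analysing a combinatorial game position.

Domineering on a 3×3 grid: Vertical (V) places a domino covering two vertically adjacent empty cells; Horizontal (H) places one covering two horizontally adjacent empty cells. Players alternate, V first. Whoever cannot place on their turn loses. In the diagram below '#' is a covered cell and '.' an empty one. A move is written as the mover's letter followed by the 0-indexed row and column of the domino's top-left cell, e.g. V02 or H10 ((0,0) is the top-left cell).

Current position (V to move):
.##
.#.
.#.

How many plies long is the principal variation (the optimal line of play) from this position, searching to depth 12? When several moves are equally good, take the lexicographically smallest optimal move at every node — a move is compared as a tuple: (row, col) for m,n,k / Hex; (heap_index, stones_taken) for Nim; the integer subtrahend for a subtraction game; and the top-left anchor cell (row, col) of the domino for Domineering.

[.##/.#./.#.] V move#1: V00:+1/###/##./.#.*, V10:+1/.##/##./##., V12:+1/.##/.##/.##
[###/##./.#.] end (terminal -1, H#2); searched .##/.#./.#. to 12

PV length from [.##/.#./.#.]: 1 ply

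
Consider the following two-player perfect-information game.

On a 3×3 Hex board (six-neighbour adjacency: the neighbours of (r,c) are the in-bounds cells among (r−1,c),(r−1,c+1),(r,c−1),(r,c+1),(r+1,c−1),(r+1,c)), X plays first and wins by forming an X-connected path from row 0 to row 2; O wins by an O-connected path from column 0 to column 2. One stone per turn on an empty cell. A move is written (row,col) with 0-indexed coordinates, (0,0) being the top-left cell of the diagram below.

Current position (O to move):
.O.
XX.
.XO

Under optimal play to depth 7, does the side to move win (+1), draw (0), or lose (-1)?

p1 O@[.O./XX./.XO]: (0,0)[OO./XX./.XO]-1* (0,2)[.OO/XX./.XO]-1 (1,2)[.O./XXO/.XO]-1 (2,0)[.O./XX./OXO]-1
p2 X@[OO./XX./.XO]: (0,2)[OOX/XX./.XO]+1* (1,2)[OO./XXX/.XO]-1 (2,0)[OO./XX./XXO]-1
p3 O@[OOX/XX./.XO] terminal -1; root [.O./XX./.XO] d7

value(.O./XX./.XO, O) = -1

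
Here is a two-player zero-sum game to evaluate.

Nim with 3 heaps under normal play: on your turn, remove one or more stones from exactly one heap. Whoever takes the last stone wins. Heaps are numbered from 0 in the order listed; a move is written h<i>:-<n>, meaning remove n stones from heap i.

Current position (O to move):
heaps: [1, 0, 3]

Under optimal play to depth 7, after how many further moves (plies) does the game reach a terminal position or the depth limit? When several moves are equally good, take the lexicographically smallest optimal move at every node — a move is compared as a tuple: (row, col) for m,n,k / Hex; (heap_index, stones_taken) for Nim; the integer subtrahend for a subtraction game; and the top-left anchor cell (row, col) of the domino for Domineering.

ply 1, O at (1,0,3) | h0:-1=-1→(0,0,3); h2:-1=-1→(1,0,2); h2:-2=+1→(1,0,1)*; h2:-3=-1→(1,0,0)
ply 2, X at (1,0,1) | h0:-1=-1→(0,0,1)*; h2:-1=-1→(1,0,0)
ply 3, O at (0,0,1) | h2:-1=+1→(0,0,0)*
ply 4: (0,0,0) is terminal -1 (X); from (1,0,3) depth 7

PV length from [(1,0,3)]: 3 plies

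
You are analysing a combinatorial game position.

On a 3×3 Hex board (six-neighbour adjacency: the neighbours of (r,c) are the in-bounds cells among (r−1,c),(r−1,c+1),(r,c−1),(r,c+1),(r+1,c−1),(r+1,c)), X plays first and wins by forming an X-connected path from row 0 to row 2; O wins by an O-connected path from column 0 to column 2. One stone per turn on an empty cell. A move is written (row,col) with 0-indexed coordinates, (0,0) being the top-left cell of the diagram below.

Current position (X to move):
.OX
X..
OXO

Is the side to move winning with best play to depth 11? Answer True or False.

X winning at [.OX/X../OXO]: True

p1 X@[.OX/X../OXO]: (0,0)[XOX/X../OXO]+1* (1,1)[.OX/XX./OXO]+1 (1,2)[.OX/X.X/OXO]+1
p2 O@[XOX/X../OXO]: (1,1)[XOX/XO./OXO]-1* (1,2)[XOX/X.O/OXO]-1
p3 X@[XOX/XO./OXO]: (1,2)[XOX/XOX/OXO]+1*
p4 O@[XOX/XOX/OXO] terminal -1; root [.OX/X../OXO] d11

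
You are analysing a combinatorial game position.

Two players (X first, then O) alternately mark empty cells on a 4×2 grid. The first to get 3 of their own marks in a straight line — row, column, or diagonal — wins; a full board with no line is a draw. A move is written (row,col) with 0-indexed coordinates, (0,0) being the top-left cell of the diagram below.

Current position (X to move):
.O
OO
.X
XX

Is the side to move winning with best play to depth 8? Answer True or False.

X winning at [.O/OO/.X/XX]: False

p1 X@[.O/OO/.X/XX]: (0,0)[XO/OO/.X/XX]+0* (2,0)[.O/OO/XX/XX]+0
p2 O@[XO/OO/.X/XX]: (2,0)[XO/OO/OX/XX]+0*
p3 X@[XO/OO/OX/XX] terminal +0; root [.O/OO/.X/XX] d8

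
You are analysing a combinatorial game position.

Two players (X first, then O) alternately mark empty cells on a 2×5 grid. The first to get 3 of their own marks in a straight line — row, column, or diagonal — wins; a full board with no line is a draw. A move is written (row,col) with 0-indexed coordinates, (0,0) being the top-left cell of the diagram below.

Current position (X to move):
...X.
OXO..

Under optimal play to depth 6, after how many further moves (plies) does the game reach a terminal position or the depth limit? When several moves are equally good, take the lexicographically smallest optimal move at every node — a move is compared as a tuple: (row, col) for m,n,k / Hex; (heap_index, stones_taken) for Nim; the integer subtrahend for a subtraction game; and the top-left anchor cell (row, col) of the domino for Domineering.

p1 X@[...X./OXO..]: (0,0)[X..X./OXO..]+0 (0,1)[.X.X./OXO..]+0 (0,2)[..XX./OXO..]+1* (0,4)[...XX/OXO..]+0 (1,3)[...X./OXOX.]+0 (1,4)[...X./OXO.X]+0
p2 O@[..XX./OXO..]: (0,0)[O.XX./OXO..]-1* (0,1)[.OXX./OXO..]-1 (0,4)[..XXO/OXO..]-1 (1,3)[..XX./OXOO.]-1 (1,4)[..XX./OXO.O]-1
p3 X@[O.XX./OXO..]: (0,1)[OXXX./OXO..]+1* (0,4)[O.XXX/OXO..]+1 (1,3)[O.XX./OXOX.]+1 (1,4)[O.XX./OXO.X]+1
p4 O@[OXXX./OXO..] terminal -1; root [...X./OXO..] d6

PV length from [...X./OXO..]: 3 plies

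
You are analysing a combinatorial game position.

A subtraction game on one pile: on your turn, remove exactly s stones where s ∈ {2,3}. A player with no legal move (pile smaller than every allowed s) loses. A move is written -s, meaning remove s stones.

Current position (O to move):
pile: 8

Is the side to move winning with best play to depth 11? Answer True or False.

ply 1, O at 8 | -2=+1→6*; -3=+1→5
ply 2, X at 6 | -2=-1→4*; -3=-1→3
ply 3, O at 4 | -2=-1→2; -3=+1→1*
ply 4: 1 is terminal -1 (X); from 8 depth 11

O winning at [8]: True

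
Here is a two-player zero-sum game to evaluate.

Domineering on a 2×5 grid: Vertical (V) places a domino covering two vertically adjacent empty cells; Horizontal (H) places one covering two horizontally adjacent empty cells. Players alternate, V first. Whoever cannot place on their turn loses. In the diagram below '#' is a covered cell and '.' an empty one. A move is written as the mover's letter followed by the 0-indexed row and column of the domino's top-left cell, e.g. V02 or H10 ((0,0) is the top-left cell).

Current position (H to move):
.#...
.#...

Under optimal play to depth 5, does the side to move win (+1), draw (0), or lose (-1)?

value(.#.../.#..., H) = -1

ply 1, H at .#.../.#... | H02=-1→.###./.#...*; H03=-1→.#.##/.#...; H12=-1→.#.../.###.; H13=-1→.#.../.#.##
ply 2, V at .###./.#... | V00=-1→####./##...; V04=+1→.####/.#..#*
ply 3, H at .####/.#..# | H12=-1→.####/.####*
ply 4, V at .####/.#### | V00=+1→#####/#####*
ply 5: #####/##### is terminal -1 (H); from .#.../.#... depth 5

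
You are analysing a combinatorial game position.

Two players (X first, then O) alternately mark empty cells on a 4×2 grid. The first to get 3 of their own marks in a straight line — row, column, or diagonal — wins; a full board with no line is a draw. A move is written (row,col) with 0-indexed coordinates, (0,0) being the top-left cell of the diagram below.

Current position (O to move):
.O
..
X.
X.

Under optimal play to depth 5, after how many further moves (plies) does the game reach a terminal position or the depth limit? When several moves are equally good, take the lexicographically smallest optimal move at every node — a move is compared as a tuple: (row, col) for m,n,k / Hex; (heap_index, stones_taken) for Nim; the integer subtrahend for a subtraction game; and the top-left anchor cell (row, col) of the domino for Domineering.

PV length from [.O/../X./X.]: 5 plies

ply 1, O at .O/../X./X. | (0,0)=-1→OO/../X./X.; (1,0)=+0→.O/O./X./X.*; (1,1)=-1→.O/.O/X./X.; (2,1)=-1→.O/../XO/X.; (3,1)=-1→.O/../X./XO
ply 2, X at .O/O./X./X. | (0,0)=+0→XO/O./X./X.*; (1,1)=+0→.O/OX/X./X.; (2,1)=+0→.O/O./XX/X.; (3,1)=+0→.O/O./X./XX
ply 3, O at XO/O./X./X. | (1,1)=+0→XO/OO/X./X.*; (2,1)=+0→XO/O./XO/X.; (3,1)=+0→XO/O./X./XO
ply 4, X at XO/OO/X./X. | (2,1)=+0→XO/OO/XX/X.*; (3,1)=-1→XO/OO/X./XX
ply 5, O at XO/OO/XX/X. | (3,1)=+0→XO/OO/XX/XO*
ply 6: XO/OO/XX/XO is terminal +0 (X); from .O/../X./X. depth 5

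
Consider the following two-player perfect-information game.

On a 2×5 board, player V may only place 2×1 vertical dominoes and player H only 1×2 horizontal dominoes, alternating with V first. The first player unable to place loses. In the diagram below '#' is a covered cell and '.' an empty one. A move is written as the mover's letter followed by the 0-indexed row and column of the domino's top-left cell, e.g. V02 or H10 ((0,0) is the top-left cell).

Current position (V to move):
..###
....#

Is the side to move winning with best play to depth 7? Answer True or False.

ply 1, V at ..###/....# | V00=-1→#.###/#...#; V01=+1→.####/.#..#*
ply 2, H at .####/.#..# | H12=-1→.####/.####*
ply 3, V at .####/.#### | V00=+1→#####/#####*
ply 4: #####/##### is terminal -1 (H); from ..###/....# depth 7

V winning at [..###/....#]: True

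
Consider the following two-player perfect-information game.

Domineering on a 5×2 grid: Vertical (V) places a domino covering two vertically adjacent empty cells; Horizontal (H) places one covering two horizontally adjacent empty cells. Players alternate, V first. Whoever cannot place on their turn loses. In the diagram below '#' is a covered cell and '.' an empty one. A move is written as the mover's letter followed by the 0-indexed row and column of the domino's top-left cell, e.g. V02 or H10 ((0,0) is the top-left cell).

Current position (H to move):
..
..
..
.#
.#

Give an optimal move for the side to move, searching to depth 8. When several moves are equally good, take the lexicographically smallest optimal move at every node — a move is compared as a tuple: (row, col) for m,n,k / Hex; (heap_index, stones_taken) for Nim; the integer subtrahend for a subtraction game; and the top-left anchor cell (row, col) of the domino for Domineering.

ply 1, H at ../../../.#/.# | H00=-1→##/../../.#/.#; H10=+1→../##/../.#/.#*; H20=-1→../../##/.#/.#
ply 2, V at ../##/../.#/.# | V20=-1→../##/#./##/.#*; V30=-1→../##/../##/##
ply 3, H at ../##/#./##/.# | H00=+1→##/##/#./##/.#*
ply 4: ##/##/#./##/.# is terminal -1 (V); from ../../../.#/.# depth 8

H's best at [../../../.#/.#]: H10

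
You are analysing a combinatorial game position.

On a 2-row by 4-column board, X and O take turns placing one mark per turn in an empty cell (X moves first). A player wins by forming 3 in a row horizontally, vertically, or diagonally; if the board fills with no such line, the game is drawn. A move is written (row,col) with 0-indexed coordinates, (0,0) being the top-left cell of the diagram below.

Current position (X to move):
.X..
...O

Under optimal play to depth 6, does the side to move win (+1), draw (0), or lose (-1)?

value(.X../...O, X) = +1

[.X../...O] X move#1: (0,0):+0/XX../...O, (0,2):+1/.XX./...O*, (0,3):+0/.X.X/...O, (1,0):+0/.X../X..O, (1,1):+0/.X../.X.O, (1,2):+0/.X../..XO
[.XX./...O] O move#2: (0,0):-1/OXX./...O*, (0,3):-1/.XXO/...O, (1,0):-1/.XX./O..O, (1,1):-1/.XX./.O.O, (1,2):-1/.XX./..OO
[OXX./...O] X move#3: (0,3):+1/OXXX/...O*, (1,0):+0/OXX./X..O, (1,1):+0/OXX./.X.O, (1,2):+0/OXX./..XO
[OXXX/...O] end (terminal -1, O#4); searched .X../...O to 6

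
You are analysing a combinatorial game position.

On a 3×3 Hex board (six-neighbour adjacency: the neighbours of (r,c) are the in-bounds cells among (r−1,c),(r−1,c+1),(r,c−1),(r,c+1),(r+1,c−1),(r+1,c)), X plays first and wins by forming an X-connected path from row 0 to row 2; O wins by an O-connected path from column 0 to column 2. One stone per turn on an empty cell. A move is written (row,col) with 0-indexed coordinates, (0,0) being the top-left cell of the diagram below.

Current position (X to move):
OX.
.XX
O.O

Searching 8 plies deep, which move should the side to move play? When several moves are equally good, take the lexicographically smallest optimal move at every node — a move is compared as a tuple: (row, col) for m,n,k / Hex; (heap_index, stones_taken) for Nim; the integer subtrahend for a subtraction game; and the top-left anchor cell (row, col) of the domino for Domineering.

X's best at [OX./.XX/O.O]: (2,1)

ply 1, X at OX./.XX/O.O | (0,2)=-1→OXX/.XX/O.O; (1,0)=-1→OX./XXX/O.O; (2,1)=+1→OX./.XX/OXO*
ply 2: OX./.XX/OXO is terminal -1 (O); from OX./.XX/O.O depth 8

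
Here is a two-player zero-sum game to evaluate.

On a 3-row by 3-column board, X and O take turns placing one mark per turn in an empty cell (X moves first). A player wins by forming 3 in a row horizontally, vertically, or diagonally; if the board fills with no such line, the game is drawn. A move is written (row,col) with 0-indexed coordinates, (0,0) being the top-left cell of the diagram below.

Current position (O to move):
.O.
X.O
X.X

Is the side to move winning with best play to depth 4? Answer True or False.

O winning at [.O./X.O/X.X]: False

[.O./X.O/X.X] O move#1: (0,0):-1/OO./X.O/X.X*, (0,2):-1/.OO/X.O/X.X, (1,1):-1/.O./XOO/X.X, (2,1):-1/.O./X.O/XOX
[OO./X.O/X.X] X move#2: (0,2):+1/OOX/X.O/X.X*, (1,1):-1/OO./XXO/X.X, (2,1):+1/OO./X.O/XXX
[OOX/X.O/X.X] O move#3: (1,1):-1/OOX/XOO/X.X*, (2,1):-1/OOX/X.O/XOX
[OOX/XOO/X.X] X move#4: (2,1):+1/OOX/XOO/XXX*
[OOX/XOO/XXX] end (terminal -1, O#5); searched .O./X.O/X.X to 4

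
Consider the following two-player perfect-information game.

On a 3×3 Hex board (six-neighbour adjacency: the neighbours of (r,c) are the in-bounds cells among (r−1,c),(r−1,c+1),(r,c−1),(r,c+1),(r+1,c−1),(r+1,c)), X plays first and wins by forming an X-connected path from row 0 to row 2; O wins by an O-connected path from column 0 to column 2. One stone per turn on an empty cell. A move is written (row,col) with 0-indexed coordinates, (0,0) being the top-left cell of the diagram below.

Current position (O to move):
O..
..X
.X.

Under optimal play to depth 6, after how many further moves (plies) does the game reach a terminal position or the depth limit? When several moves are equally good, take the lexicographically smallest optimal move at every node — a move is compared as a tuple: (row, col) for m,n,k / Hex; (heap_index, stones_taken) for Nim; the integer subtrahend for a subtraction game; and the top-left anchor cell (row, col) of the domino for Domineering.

PV length from [O../..X/.X.]: 5 plies

ply 1, O at O../..X/.X. | (0,1)=-1→OO./..X/.X.; (0,2)=+1→O.O/..X/.X.*; (1,0)=-1→O../O.X/.X.; (1,1)=-1→O../.OX/.X.; (2,0)=-1→O../..X/OX.; (2,2)=-1→O../..X/.XO
ply 2, X at O.O/..X/.X. | (0,1)=-1→OXO/..X/.X.*; (1,0)=-1→O.O/X.X/.X.; (1,1)=-1→O.O/.XX/.X.; (2,0)=-1→O.O/..X/XX.; (2,2)=-1→O.O/..X/.XX
ply 3, O at OXO/..X/.X. | (1,0)=-1→OXO/O.X/.X.; (1,1)=+1→OXO/.OX/.X.*; (2,0)=-1→OXO/..X/OX.; (2,2)=-1→OXO/..X/.XO
ply 4, X at OXO/.OX/.X. | (1,0)=-1→OXO/XOX/.X.*; (2,0)=-1→OXO/.OX/XX.; (2,2)=-1→OXO/.OX/.XX
ply 5, O at OXO/XOX/.X. | (2,0)=+1→OXO/XOX/OX.*; (2,2)=-1→OXO/XOX/.XO
ply 6: OXO/XOX/OX. is terminal -1 (X); from O../..X/.X. depth 6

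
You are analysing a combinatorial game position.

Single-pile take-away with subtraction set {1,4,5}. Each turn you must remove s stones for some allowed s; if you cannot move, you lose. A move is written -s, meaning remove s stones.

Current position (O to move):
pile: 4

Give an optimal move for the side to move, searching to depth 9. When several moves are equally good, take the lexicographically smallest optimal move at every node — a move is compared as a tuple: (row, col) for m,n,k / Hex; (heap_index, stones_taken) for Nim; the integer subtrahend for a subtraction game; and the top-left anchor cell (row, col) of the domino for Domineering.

ply 1, O at 4 | -1=-1→3; -4=+1→0*
ply 2: 0 is terminal -1 (X); from 4 depth 9

O's best at [4]: -4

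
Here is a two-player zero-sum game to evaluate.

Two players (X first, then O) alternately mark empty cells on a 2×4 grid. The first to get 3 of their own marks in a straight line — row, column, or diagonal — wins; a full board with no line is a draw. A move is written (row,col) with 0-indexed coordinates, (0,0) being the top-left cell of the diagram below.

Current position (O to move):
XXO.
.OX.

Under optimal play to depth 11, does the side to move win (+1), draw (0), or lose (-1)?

value(XXO./.OX., O) = 0

p1 O@[XXO./.OX.]: (0,3)[XXOO/.OX.]+0* (1,0)[XXO./OOX.]+0 (1,3)[XXO./.OXO]+0
p2 X@[XXOO/.OX.]: (1,0)[XXOO/XOX.]+0* (1,3)[XXOO/.OXX]+0
p3 O@[XXOO/XOX.]: (1,3)[XXOO/XOXO]+0*
p4 X@[XXOO/XOXO] terminal +0; root [XXO./.OX.] d11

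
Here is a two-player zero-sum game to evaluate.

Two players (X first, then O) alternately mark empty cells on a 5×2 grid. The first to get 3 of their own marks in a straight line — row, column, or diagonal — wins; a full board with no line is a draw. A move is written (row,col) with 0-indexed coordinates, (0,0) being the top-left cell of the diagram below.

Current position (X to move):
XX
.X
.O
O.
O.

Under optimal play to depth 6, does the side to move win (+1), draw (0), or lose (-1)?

ply 1, X at XX/.X/.O/O./O. | (1,0)=-1→XX/XX/.O/O./O.; (2,0)=+0→XX/.X/XO/O./O.*; (3,1)=-1→XX/.X/.O/OX/O.; (4,1)=-1→XX/.X/.O/O./OX
ply 2, O at XX/.X/XO/O./O. | (1,0)=+0→XX/OX/XO/O./O.*; (3,1)=-1→XX/.X/XO/OO/O.; (4,1)=-1→XX/.X/XO/O./OO
ply 3, X at XX/OX/XO/O./O. | (3,1)=+0→XX/OX/XO/OX/O.*; (4,1)=+0→XX/OX/XO/O./OX
ply 4, O at XX/OX/XO/OX/O. | (4,1)=+0→XX/OX/XO/OX/OO*
ply 5: XX/OX/XO/OX/OO is terminal +0 (X); from XX/.X/.O/O./O. depth 6

value(XX/.X/.O/O./O., X) = 0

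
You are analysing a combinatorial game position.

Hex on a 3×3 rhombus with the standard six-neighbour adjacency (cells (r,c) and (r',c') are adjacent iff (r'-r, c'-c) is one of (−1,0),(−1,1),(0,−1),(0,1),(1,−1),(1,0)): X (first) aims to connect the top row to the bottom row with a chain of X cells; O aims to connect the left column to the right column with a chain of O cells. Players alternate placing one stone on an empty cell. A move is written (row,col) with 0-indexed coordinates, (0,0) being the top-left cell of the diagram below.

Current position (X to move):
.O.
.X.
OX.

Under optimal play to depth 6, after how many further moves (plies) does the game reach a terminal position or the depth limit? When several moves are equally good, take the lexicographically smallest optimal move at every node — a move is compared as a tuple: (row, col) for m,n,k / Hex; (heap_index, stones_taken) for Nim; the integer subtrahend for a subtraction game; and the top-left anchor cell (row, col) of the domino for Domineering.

ply 1, X at .O./.X./OX. | (0,0)=+1→XO./.X./OX.*; (0,2)=+1→.OX/.X./OX.; (1,0)=+1→.O./XX./OX.; (1,2)=-1→.O./.XX/OX.; (2,2)=-1→.O./.X./OXX
ply 2, O at XO./.X./OX. | (0,2)=-1→XOO/.X./OX.*; (1,0)=-1→XO./OX./OX.; (1,2)=-1→XO./.XO/OX.; (2,2)=-1→XO./.X./OXO
ply 3, X at XOO/.X./OX. | (1,0)=+1→XOO/XX./OX.*; (1,2)=-1→XOO/.XX/OX.; (2,2)=-1→XOO/.X./OXX
ply 4: XOO/XX./OX. is terminal -1 (O); from .O./.X./OX. depth 6

PV length from [.O./.X./OX.]: 3 plies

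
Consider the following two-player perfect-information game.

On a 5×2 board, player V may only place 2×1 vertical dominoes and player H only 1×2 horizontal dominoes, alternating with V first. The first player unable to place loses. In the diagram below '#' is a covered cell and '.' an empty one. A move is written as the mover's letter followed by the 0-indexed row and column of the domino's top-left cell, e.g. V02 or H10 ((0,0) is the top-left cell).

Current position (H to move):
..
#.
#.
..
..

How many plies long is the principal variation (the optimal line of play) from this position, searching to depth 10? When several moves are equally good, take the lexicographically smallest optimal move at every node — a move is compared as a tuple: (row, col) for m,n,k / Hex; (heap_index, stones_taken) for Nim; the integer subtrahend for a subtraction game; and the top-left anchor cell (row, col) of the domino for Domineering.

p1 H@[../#./#./../..]: H00[##/#./#./../..]-1 H30[../#./#./##/..]+1* H40[../#./#./../##]+1
p2 V@[../#./#./##/..]: V01[.#/##/#./##/..]-1* V11[../##/##/##/..]-1
p3 H@[.#/##/#./##/..]: H40[.#/##/#./##/##]+1*
p4 V@[.#/##/#./##/##] terminal -1; root [../#./#./../..] d10

PV length from [../#./#./../..]: 3 plies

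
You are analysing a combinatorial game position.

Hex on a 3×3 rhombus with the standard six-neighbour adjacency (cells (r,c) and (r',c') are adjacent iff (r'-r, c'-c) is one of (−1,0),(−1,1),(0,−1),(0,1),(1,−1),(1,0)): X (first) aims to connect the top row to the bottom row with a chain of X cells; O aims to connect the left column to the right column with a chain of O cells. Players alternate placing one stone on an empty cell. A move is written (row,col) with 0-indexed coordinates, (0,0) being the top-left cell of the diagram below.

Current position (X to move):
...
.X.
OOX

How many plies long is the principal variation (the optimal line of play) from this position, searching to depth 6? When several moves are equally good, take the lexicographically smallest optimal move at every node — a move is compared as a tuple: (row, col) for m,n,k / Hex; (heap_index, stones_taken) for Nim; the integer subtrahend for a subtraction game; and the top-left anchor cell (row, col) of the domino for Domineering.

PV length from [.../.X./OOX]: 3 plies

p1 X@[.../.X./OOX]: (0,0)[X../.X./OOX]-1 (0,1)[.X./.X./OOX]-1 (0,2)[..X/.X./OOX]-1 (1,0)[.../XX./OOX]-1 (1,2)[.../.XX/OOX]+1*
p2 O@[.../.XX/OOX]: (0,0)[O../.XX/OOX]-1* (0,1)[.O./.XX/OOX]-1 (0,2)[..O/.XX/OOX]-1 (1,0)[.../OXX/OOX]-1
p3 X@[O../.XX/OOX]: (0,1)[OX./.XX/OOX]+1* (0,2)[O.X/.XX/OOX]+1 (1,0)[O../XXX/OOX]+1
p4 O@[OX./.XX/OOX] terminal -1; root [.../.X./OOX] d6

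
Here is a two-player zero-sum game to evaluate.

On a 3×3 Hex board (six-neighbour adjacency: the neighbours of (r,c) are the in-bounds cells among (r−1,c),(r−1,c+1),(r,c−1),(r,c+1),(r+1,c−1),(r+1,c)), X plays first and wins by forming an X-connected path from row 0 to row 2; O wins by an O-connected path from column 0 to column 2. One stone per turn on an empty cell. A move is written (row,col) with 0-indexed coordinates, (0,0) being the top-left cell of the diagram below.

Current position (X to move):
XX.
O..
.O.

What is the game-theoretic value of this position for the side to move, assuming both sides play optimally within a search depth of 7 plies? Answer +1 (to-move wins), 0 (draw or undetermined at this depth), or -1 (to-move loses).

value(XX./O../.O., X) = -1

ply 1, X at XX./O../.O. | (0,2)=-1→XXX/O../.O.*; (1,1)=-1→XX./OX./.O.; (1,2)=-1→XX./O.X/.O.; (2,0)=-1→XX./O../XO.; (2,2)=-1→XX./O../.OX
ply 2, O at XXX/O../.O. | (1,1)=+1→XXX/OO./.O.*; (1,2)=+1→XXX/O.O/.O.; (2,0)=+1→XXX/O../OO.; (2,2)=+1→XXX/O../.OO
ply 3, X at XXX/OO./.O. | (1,2)=-1→XXX/OOX/.O.*; (2,0)=-1→XXX/OO./XO.; (2,2)=-1→XXX/OO./.OX
ply 4, O at XXX/OOX/.O. | (2,0)=-1→XXX/OOX/OO.; (2,2)=+1→XXX/OOX/.OO*
ply 5: XXX/OOX/.OO is terminal -1 (X); from XX./O../.O. depth 7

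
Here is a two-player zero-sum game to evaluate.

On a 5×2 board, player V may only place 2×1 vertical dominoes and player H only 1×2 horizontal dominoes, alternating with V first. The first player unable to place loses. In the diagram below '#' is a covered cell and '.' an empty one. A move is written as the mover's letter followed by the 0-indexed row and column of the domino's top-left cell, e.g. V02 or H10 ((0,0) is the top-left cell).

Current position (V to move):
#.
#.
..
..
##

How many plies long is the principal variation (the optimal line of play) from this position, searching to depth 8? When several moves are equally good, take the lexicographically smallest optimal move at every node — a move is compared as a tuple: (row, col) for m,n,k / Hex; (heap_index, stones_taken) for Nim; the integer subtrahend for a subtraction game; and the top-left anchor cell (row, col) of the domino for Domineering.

ply 1, V at #./#./../../## | V01=-1→##/##/../../##; V11=-1→#./##/.#/../##; V20=+1→#./#./#./#./##*; V21=+1→#./#./.#/.#/##
ply 2: #./#./#./#./## is terminal -1 (H); from #./#./../../## depth 8

PV length from [#./#./../../##]: 1 ply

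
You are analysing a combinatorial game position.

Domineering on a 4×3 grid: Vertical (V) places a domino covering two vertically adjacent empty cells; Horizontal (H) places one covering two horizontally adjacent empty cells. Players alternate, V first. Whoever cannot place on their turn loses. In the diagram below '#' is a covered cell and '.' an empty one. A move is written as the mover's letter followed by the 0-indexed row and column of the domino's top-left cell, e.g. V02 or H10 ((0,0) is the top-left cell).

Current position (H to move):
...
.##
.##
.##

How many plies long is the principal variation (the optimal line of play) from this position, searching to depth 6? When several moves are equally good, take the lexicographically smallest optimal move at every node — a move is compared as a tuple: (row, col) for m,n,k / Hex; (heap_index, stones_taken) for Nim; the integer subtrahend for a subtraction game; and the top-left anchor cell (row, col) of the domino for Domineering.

p1 H@[.../.##/.##/.##]: H00[##./.##/.##/.##]-1* H01[.##/.##/.##/.##]-1
p2 V@[##./.##/.##/.##]: V10[##./###/###/.##]+1* V20[##./.##/###/###]+1
p3 H@[##./###/###/.##] terminal -1; root [.../.##/.##/.##] d6

PV length from [.../.##/.##/.##]: 2 plies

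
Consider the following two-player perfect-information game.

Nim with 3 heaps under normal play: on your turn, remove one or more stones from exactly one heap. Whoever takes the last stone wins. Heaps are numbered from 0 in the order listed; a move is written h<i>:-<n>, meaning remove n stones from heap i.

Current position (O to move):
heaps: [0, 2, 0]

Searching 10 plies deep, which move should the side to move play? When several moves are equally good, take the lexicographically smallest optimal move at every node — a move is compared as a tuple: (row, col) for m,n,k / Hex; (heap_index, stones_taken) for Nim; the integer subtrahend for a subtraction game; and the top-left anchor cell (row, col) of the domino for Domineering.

O's best at [(0,2,0)]: h1:-2

p1 O@[(0,2,0)]: h1:-1[(0,1,0)]-1 h1:-2[(0,0,0)]+1*
p2 X@[(0,0,0)] terminal -1; root [(0,2,0)] d10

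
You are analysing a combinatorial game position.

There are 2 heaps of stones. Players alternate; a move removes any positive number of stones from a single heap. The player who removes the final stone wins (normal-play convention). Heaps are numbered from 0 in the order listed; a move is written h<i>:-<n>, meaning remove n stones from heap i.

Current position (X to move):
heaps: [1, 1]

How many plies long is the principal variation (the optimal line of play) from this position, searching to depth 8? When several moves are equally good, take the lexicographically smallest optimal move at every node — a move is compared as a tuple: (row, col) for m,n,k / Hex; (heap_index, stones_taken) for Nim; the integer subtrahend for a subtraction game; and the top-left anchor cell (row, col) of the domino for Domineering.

PV length from [(1,1)]: 2 plies

[(1,1)] X move#1: h0:-1:-1/(0,1)*, h1:-1:-1/(1,0)
[(0,1)] O move#2: h1:-1:+1/(0,0)*
[(0,0)] end (terminal -1, X#3); searched (1,1) to 8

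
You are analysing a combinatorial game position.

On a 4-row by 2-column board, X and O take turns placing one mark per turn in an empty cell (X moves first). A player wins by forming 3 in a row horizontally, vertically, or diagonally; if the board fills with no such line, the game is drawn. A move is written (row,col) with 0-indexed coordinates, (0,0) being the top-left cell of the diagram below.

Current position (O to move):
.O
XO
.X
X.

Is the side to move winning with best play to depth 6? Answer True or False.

[.O/XO/.X/X.] O move#1: (0,0):-1/OO/XO/.X/X., (2,0):+0/.O/XO/OX/X.*, (3,1):-1/.O/XO/.X/XO
[.O/XO/OX/X.] X move#2: (0,0):+0/XO/XO/OX/X.*, (3,1):+0/.O/XO/OX/XX
[XO/XO/OX/X.] O move#3: (3,1):+0/XO/XO/OX/XO*
[XO/XO/OX/XO] end (terminal +0, X#4); searched .O/XO/.X/X. to 6

O winning at [.O/XO/.X/X.]: False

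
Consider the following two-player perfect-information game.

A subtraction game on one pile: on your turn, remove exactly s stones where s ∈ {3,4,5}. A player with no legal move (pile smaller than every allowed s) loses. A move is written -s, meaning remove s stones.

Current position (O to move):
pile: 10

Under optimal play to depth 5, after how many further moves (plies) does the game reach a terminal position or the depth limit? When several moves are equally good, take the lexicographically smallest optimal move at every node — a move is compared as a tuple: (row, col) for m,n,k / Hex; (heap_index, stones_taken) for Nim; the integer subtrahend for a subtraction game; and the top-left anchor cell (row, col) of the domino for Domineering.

ply 1, O at 10 | -3=-1→7*; -4=-1→6; -5=-1→5
ply 2, X at 7 | -3=-1→4; -4=-1→3; -5=+1→2*
ply 3: 2 is terminal -1 (O); from 10 depth 5

PV length from [10]: 2 plies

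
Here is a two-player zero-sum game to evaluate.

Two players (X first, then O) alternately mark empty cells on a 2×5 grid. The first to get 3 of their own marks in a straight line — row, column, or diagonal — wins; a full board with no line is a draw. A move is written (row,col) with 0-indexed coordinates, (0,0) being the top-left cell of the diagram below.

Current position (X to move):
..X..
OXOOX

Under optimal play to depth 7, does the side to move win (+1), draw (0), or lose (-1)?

ply 1, X at ..X../OXOOX | (0,0)=+0→X.X../OXOOX; (0,1)=+1→.XX../OXOOX*; (0,3)=+1→..XX./OXOOX; (0,4)=+0→..X.X/OXOOX
ply 2, O at .XX../OXOOX | (0,0)=-1→OXX../OXOOX*; (0,3)=-1→.XXO./OXOOX; (0,4)=-1→.XX.O/OXOOX
ply 3, X at OXX../OXOOX | (0,3)=+1→OXXX./OXOOX*; (0,4)=+0→OXX.X/OXOOX
ply 4: OXXX./OXOOX is terminal -1 (O); from ..X../OXOOX depth 7

value(..X../OXOOX, X) = +1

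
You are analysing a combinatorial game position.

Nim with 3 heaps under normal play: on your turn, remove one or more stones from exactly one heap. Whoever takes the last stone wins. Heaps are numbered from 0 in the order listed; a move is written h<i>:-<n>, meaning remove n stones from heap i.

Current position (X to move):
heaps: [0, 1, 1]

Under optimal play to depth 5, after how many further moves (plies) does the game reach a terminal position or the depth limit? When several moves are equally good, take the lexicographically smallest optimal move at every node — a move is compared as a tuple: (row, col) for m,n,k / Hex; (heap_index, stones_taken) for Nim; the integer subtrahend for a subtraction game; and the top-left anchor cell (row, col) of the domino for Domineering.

PV length from [(0,1,1)]: 2 plies

p1 X@[(0,1,1)]: h1:-1[(0,0,1)]-1* h2:-1[(0,1,0)]-1
p2 O@[(0,0,1)]: h2:-1[(0,0,0)]+1*
p3 X@[(0,0,0)] terminal -1; root [(0,1,1)] d5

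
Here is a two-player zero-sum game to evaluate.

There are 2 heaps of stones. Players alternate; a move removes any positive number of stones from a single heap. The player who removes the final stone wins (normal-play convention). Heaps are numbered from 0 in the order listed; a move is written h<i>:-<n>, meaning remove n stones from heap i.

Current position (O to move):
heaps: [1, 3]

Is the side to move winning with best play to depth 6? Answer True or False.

[(1,3)] O move#1: h0:-1:-1/(0,3), h1:-1:-1/(1,2), h1:-2:+1/(1,1)*, h1:-3:-1/(1,0)
[(1,1)] X move#2: h0:-1:-1/(0,1)*, h1:-1:-1/(1,0)
[(0,1)] O move#3: h1:-1:+1/(0,0)*
[(0,0)] end (terminal -1, X#4); searched (1,3) to 6

O winning at [(1,3)]: True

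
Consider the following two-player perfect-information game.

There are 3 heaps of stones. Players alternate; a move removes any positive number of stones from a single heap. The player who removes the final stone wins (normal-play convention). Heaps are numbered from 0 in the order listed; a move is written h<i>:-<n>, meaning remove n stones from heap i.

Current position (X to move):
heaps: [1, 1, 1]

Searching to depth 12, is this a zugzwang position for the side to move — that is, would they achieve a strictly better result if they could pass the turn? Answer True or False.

zugzwang((1,1,1), X) = False

p1 X@[(1,1,1)]: h0:-1[(0,1,1)]+1* h1:-1[(1,0,1)]+1 h2:-1[(1,1,0)]+1
p2 O@[(0,1,1)]: h1:-1[(0,0,1)]-1* h2:-1[(0,1,0)]-1
p3 X@[(0,0,1)]: h2:-1[(0,0,0)]+1*
p4 O@[(0,0,0)] terminal -1; root [(1,1,1)] d12
pass branch (O moves first from the same position):
  | p1 O@[(1,1,1)]: h0:-1[(0,1,1)]+1* h1:-1[(1,0,1)]+1 h2:-1[(1,1,0)]+1
  | p2 X@[(0,1,1)]: h1:-1[(0,0,1)]-1* h2:-1[(0,1,0)]-1
  | p3 O@[(0,0,1)]: h2:-1[(0,0,0)]+1*
  | p4 X@[(0,0,0)] terminal -1; root [(1,1,1)] d12
X moving scores +1; X passing scores -1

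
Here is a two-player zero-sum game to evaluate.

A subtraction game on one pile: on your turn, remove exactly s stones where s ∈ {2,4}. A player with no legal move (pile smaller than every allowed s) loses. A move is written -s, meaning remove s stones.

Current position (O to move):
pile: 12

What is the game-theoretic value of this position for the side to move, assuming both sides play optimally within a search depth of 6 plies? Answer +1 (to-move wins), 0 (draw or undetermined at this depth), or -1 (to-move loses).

value(12, O) = -1

p1 O@[12]: -2[10]-1* -4[8]-1
p2 X@[10]: -2[8]-1 -4[6]+1*
p3 O@[6]: -2[4]-1* -4[2]-1
p4 X@[4]: -2[2]-1 -4[0]+1*
p5 O@[0] terminal -1; root [12] d6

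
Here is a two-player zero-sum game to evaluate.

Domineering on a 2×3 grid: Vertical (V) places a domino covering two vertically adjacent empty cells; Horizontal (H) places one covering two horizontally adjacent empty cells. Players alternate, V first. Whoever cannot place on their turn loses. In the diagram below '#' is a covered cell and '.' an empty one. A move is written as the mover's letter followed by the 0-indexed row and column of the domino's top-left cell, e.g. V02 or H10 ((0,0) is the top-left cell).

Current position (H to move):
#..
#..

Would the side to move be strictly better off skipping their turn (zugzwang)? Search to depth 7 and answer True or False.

zugzwang(#../#.., H) = False

[#../#..] H move#1: H01:+1/###/#..*, H11:+1/#../###
[###/#..] end (terminal -1, V#2); searched #../#.. to 7
suppose H passes — search the same position with V to move:
pass> [#../#..] V move#1: V01:+1/##./##.*, V02:+1/#.#/#.#
pass> [##./##.] end (terminal -1, H#2); searched #../#.. to 7
for H: play +1, pass -1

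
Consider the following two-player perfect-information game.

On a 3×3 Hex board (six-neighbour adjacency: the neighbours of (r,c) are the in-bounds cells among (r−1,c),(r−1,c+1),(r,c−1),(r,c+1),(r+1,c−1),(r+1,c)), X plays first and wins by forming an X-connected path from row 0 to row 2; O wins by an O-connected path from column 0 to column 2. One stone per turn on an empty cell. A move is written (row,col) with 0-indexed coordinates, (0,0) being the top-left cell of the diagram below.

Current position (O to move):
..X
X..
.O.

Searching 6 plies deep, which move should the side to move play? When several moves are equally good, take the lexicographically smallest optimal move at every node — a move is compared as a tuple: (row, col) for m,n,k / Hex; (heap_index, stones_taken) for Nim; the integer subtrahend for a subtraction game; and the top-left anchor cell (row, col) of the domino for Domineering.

O's best at [..X/X../.O.]: (2,0)

ply 1, O at ..X/X../.O. | (0,0)=-1→O.X/X../.O.; (0,1)=-1→.OX/X../.O.; (1,1)=-1→..X/XO./.O.; (1,2)=-1→..X/X.O/.O.; (2,0)=+1→..X/X../OO.*; (2,2)=-1→..X/X../.OO
ply 2, X at ..X/X../OO. | (0,0)=-1→X.X/X../OO.*; (0,1)=-1→.XX/X../OO.; (1,1)=-1→..X/XX./OO.; (1,2)=-1→..X/X.X/OO.; (2,2)=-1→..X/X../OOX
ply 3, O at X.X/X../OO. | (0,1)=+1→XOX/X../OO.*; (1,1)=+1→X.X/XO./OO.; (1,2)=+1→X.X/X.O/OO.; (2,2)=+1→X.X/X../OOO
ply 4, X at XOX/X../OO. | (1,1)=-1→XOX/XX./OO.*; (1,2)=-1→XOX/X.X/OO.; (2,2)=-1→XOX/X../OOX
ply 5, O at XOX/XX./OO. | (1,2)=+1→XOX/XXO/OO.*; (2,2)=+1→XOX/XX./OOO
ply 6: XOX/XXO/OO. is terminal -1 (X); from ..X/X../.O. depth 6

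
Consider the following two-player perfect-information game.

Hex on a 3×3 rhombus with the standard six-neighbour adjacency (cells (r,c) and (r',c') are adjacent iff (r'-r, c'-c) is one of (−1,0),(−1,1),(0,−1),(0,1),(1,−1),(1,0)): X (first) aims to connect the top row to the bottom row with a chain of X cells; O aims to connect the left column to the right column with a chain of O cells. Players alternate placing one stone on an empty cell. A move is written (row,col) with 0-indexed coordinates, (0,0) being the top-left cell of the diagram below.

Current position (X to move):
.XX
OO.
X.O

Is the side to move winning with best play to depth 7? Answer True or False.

ply 1, X at .XX/OO./X.O | (0,0)=-1→XXX/OO./X.O*; (1,2)=-1→.XX/OOX/X.O; (2,1)=-1→.XX/OO./XXO
ply 2, O at XXX/OO./X.O | (1,2)=+1→XXX/OOO/X.O*; (2,1)=+1→XXX/OO./XOO
ply 3: XXX/OOO/X.O is terminal -1 (X); from .XX/OO./X.O depth 7

X winning at [.XX/OO./X.O]: False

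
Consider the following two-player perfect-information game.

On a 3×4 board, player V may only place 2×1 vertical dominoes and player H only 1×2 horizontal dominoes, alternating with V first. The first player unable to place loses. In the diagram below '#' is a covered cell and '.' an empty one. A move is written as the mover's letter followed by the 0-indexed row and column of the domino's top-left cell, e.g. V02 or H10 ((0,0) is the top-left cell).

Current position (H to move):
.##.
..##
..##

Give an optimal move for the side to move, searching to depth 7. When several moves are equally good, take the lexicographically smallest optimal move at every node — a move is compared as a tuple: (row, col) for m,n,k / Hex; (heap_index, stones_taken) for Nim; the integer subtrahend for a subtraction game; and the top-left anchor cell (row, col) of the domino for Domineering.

H's best at [.##./..##/..##]: H10

ply 1, H at .##./..##/..## | H10=+1→.##./####/..##*; H20=-1→.##./..##/####
ply 2: .##./####/..## is terminal -1 (V); from .##./..##/..## depth 7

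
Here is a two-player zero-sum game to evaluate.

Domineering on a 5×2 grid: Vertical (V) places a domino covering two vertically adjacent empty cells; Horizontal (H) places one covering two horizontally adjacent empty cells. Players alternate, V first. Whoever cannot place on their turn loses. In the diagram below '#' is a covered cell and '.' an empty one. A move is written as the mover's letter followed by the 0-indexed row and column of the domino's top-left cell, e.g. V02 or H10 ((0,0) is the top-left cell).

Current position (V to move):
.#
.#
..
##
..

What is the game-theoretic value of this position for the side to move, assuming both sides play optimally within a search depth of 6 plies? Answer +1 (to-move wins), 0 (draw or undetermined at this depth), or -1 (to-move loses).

value(.#/.#/../##/.., V) = -1

ply 1, V at .#/.#/../##/.. | V00=-1→##/##/../##/..*; V10=-1→.#/##/#./##/..
ply 2, H at ##/##/../##/.. | H20=+1→##/##/##/##/..*; H40=+1→##/##/../##/##
ply 3: ##/##/##/##/.. is terminal -1 (V); from .#/.#/../##/.. depth 6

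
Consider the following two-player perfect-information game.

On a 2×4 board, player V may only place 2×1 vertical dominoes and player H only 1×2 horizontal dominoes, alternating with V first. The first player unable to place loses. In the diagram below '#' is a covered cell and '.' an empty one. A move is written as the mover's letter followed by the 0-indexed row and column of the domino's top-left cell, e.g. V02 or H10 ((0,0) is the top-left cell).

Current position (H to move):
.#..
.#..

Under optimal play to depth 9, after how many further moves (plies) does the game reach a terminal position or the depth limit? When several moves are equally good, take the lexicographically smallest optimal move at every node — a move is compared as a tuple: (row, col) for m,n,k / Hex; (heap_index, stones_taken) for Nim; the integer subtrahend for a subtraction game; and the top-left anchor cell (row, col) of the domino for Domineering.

[.#../.#..] H move#1: H02:+1/.###/.#..*, H12:+1/.#../.###
[.###/.#..] V move#2: V00:-1/####/##..*
[####/##..] H move#3: H12:+1/####/####*
[####/####] end (terminal -1, V#4); searched .#../.#.. to 9

PV length from [.#../.#..]: 3 plies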